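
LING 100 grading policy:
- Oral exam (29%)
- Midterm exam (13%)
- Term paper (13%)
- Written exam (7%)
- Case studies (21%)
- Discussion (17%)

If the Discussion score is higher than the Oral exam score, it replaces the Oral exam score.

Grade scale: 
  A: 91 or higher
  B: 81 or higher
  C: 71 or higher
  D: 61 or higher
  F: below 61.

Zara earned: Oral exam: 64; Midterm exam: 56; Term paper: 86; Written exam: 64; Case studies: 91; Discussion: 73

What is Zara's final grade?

Discussion (73) > Oral exam (64), so Oral exam counts as 73.
Weighted total:
  Oral exam 73 × 0.29 = 21.17
  Midterm exam 56 × 0.13 = 7.28
  Term paper 86 × 0.13 = 11.18
  Written exam 64 × 0.07 = 4.48
  Case studies 91 × 0.21 = 19.11
  Discussion 73 × 0.17 = 12.41
Sum = 75.63
75.63 is ≥ 71 and < 81 → C

C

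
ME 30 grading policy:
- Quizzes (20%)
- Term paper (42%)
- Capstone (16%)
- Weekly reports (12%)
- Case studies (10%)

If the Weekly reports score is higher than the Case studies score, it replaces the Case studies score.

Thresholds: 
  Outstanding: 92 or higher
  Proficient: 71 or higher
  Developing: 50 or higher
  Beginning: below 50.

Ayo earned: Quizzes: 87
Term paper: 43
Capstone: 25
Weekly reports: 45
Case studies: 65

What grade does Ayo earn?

Developing

Weekly reports (45) ≤ Case studies (65), so Case studies stays at 65.
Weighted total:
  Quizzes 87 × 0.2 = 17.4
  Term paper 43 × 0.42 = 18.06
  Capstone 25 × 0.16 = 4
  Weekly reports 45 × 0.12 = 5.4
  Case studies 65 × 0.1 = 6.5
Sum = 51.36
51.36 is ≥ 50 and < 71 → Developing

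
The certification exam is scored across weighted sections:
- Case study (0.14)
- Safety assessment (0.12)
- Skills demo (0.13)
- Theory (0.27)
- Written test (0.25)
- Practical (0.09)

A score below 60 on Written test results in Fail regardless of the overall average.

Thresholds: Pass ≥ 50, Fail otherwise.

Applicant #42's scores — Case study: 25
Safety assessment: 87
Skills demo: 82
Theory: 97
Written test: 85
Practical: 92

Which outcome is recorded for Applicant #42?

Pass

Written test score 85 ≥ 60: minimum met.
Weighted total:
  Case study 25 × 0.14 = 3.5
  Safety assessment 87 × 0.12 = 10.44
  Skills demo 82 × 0.13 = 10.66
  Theory 97 × 0.27 = 26.19
  Written test 85 × 0.25 = 21.25
  Practical 92 × 0.09 = 8.28
Sum = 80.32
80.32 ≥ 50 → Pass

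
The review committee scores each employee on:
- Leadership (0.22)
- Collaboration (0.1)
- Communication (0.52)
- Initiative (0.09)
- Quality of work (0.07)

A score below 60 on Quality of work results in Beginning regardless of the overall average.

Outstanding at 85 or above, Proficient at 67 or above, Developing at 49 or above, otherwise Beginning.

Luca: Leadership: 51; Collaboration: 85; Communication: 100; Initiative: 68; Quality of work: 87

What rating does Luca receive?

Quality of work score 87 ≥ 60: minimum met.
Weighted total:
  Leadership 51 × 0.22 = 11.22
  Collaboration 85 × 0.1 = 8.5
  Communication 100 × 0.52 = 52
  Initiative 68 × 0.09 = 6.12
  Quality of work 87 × 0.07 = 6.09
Sum = 83.93
83.93 is ≥ 67 and < 85 → Proficient

Proficient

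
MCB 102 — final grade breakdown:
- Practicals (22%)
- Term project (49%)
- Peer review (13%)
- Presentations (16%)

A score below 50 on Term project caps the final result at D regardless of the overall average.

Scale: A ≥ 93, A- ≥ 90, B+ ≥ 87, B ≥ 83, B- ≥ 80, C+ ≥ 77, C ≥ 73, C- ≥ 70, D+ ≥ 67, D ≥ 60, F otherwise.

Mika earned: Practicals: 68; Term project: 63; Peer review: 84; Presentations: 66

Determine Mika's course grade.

Term project score 63 ≥ 50: minimum met.
Weighted total:
  Practicals 68 × 0.22 = 14.96
  Term project 63 × 0.49 = 30.87
  Peer review 84 × 0.13 = 10.92
  Presentations 66 × 0.16 = 10.56
Sum = 67.31
67.31 is ≥ 67 and < 70 → D+

D+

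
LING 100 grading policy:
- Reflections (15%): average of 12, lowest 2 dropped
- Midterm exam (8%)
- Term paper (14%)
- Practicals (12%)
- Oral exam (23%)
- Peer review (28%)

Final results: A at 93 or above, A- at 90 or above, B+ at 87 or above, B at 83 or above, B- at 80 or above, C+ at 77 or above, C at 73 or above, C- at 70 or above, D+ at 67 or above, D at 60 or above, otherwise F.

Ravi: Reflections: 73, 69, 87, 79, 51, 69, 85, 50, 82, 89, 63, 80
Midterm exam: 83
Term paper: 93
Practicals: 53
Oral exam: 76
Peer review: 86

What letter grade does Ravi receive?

C+

Reflections: drop 50, 51 → average of remaining 10 = 776/10 = 77.6
Weighted total:
  Reflections 77.6 × 0.15 = 11.64
  Midterm exam 83 × 0.08 = 6.64
  Term paper 93 × 0.14 = 13.02
  Practicals 53 × 0.12 = 6.36
  Oral exam 76 × 0.23 = 17.48
  Peer review 86 × 0.28 = 24.08
Sum = 79.22
79.22 is ≥ 77 and < 80 → C+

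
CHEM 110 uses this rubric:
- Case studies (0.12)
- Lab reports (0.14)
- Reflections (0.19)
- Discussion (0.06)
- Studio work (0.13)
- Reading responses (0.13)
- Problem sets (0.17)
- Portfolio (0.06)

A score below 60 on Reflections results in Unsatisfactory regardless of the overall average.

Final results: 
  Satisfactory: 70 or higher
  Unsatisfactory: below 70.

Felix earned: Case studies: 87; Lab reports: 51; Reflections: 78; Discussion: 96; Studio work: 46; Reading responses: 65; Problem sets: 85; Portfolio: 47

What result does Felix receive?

Reflections score 78 ≥ 60: minimum met.
Weighted total:
  Case studies 87 × 0.12 = 10.44
  Lab reports 51 × 0.14 = 7.14
  Reflections 78 × 0.19 = 14.82
  Discussion 96 × 0.06 = 5.76
  Studio work 46 × 0.13 = 5.98
  Reading responses 65 × 0.13 = 8.45
  Problem sets 85 × 0.17 = 14.45
  Portfolio 47 × 0.06 = 2.82
Sum = 69.86
69.86 < 70 → Unsatisfactory

Unsatisfactory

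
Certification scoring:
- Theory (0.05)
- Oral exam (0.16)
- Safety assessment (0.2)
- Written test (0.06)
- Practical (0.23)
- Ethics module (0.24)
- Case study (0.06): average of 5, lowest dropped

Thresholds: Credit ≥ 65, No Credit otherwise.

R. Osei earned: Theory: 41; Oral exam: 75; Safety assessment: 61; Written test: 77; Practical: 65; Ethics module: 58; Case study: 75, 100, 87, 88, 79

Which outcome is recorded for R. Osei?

Credit

Case study: drop 75 → average of remaining 4 = 354/4 = 88.5
Weighted total:
  Theory 41 × 0.05 = 2.05
  Oral exam 75 × 0.16 = 12
  Safety assessment 61 × 0.2 = 12.2
  Written test 77 × 0.06 = 4.62
  Practical 65 × 0.23 = 14.95
  Ethics module 58 × 0.24 = 13.92
  Case study 88.5 × 0.06 = 5.31
Sum = 65.05
65.05 ≥ 65 → Credit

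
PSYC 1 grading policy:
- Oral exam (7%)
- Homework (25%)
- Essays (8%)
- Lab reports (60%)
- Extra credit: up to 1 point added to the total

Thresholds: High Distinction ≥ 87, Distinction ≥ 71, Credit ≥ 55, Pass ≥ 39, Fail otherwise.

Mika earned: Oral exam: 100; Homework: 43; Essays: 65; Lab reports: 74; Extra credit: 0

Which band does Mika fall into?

Weighted total:
  Oral exam 100 × 0.07 = 7
  Homework 43 × 0.25 = 10.75
  Essays 65 × 0.08 = 5.2
  Lab reports 74 × 0.6 = 44.4
Sum = 67.35
Extra credit: 67.35 + 0 = 67.35
67.35 is ≥ 55 and < 71 → Credit

Credit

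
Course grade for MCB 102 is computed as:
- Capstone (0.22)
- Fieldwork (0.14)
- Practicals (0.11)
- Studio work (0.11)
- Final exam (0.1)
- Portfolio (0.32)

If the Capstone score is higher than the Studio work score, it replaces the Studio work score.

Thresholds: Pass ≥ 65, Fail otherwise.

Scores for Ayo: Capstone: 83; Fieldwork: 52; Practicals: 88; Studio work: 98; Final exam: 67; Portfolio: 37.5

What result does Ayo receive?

Fail

Capstone (83) ≤ Studio work (98), so Studio work stays at 98.
Weighted total:
  Capstone 83 × 0.22 = 18.26
  Fieldwork 52 × 0.14 = 7.28
  Practicals 88 × 0.11 = 9.68
  Studio work 98 × 0.11 = 10.78
  Final exam 67 × 0.1 = 6.7
  Portfolio 37.5 × 0.32 = 12
Sum = 64.7
64.7 < 65 → Fail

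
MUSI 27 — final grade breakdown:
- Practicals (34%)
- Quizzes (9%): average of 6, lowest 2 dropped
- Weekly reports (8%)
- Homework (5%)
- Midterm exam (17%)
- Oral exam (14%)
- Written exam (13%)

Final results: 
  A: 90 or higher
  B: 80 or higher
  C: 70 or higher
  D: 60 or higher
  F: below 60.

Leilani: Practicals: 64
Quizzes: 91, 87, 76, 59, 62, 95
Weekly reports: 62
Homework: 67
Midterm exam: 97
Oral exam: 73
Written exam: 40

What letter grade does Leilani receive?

D

Quizzes: drop 59, 62 → average of remaining 4 = 349/4 = 87.25
Weighted total:
  Practicals 64 × 0.34 = 21.76
  Quizzes 87.25 × 0.09 = 7.8525
  Weekly reports 62 × 0.08 = 4.96
  Homework 67 × 0.05 = 3.35
  Midterm exam 97 × 0.17 = 16.49
  Oral exam 73 × 0.14 = 10.22
  Written exam 40 × 0.13 = 5.2
Sum = 69.8325
69.8325 is ≥ 60 and < 70 → D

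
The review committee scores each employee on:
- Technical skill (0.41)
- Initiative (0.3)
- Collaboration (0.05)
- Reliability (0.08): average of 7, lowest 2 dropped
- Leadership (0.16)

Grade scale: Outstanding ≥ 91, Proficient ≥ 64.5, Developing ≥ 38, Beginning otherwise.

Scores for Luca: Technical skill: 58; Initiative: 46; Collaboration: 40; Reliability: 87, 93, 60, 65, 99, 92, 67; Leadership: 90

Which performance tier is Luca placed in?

Reliability: drop 60, 65 → average of remaining 5 = 438/5 = 87.6
Weighted total:
  Technical skill 58 × 0.41 = 23.78
  Initiative 46 × 0.3 = 13.8
  Collaboration 40 × 0.05 = 2
  Reliability 87.6 × 0.08 = 7.008
  Leadership 90 × 0.16 = 14.4
Sum = 60.988
60.988 is ≥ 38 and < 64.5 → Developing

Developing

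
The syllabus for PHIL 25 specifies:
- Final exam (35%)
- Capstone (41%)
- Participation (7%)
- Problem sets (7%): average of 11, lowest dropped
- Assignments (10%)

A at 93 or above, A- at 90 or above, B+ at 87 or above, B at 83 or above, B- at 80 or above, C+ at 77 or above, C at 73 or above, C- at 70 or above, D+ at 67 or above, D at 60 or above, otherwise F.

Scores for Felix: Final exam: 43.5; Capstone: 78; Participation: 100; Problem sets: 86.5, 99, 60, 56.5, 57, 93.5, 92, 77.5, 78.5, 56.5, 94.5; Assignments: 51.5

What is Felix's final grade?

D

Problem sets: drop 56.5 → average of remaining 10 = 795/10 = 79.5
Weighted total:
  Final exam 43.5 × 0.35 = 15.225
  Capstone 78 × 0.41 = 31.98
  Participation 100 × 0.07 = 7
  Problem sets 79.5 × 0.07 = 5.565
  Assignments 51.5 × 0.1 = 5.15
Sum = 64.92
64.92 is ≥ 60 and < 67 → D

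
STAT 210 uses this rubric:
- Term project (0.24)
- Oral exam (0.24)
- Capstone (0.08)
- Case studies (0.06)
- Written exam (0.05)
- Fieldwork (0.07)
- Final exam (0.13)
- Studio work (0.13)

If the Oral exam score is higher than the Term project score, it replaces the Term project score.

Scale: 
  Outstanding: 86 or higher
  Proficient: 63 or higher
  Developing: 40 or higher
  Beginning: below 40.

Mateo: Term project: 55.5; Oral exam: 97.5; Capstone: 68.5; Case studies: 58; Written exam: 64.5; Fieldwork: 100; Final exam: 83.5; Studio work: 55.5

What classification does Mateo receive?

Oral exam (97.5) > Term project (55.5), so Term project counts as 97.5.
Weighted total:
  Term project 97.5 × 0.24 = 23.4
  Oral exam 97.5 × 0.24 = 23.4
  Capstone 68.5 × 0.08 = 5.48
  Case studies 58 × 0.06 = 3.48
  Written exam 64.5 × 0.05 = 3.225
  Fieldwork 100 × 0.07 = 7
  Final exam 83.5 × 0.13 = 10.855
  Studio work 55.5 × 0.13 = 7.215
Sum = 84.055
84.055 is ≥ 63 and < 86 → Proficient

Proficient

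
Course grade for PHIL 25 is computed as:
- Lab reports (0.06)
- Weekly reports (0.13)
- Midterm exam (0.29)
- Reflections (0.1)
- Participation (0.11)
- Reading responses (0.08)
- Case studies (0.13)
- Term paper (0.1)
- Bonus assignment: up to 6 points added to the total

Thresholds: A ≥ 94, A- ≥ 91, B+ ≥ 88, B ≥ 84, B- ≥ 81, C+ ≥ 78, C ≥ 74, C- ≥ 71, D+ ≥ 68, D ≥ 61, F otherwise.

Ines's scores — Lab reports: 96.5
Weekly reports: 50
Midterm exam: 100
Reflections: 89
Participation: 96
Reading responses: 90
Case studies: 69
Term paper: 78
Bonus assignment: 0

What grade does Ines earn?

Weighted total:
  Lab reports 96.5 × 0.06 = 5.79
  Weekly reports 50 × 0.13 = 6.5
  Midterm exam 100 × 0.29 = 29
  Reflections 89 × 0.1 = 8.9
  Participation 96 × 0.11 = 10.56
  Reading responses 90 × 0.08 = 7.2
  Case studies 69 × 0.13 = 8.97
  Term paper 78 × 0.1 = 7.8
Sum = 84.72
Bonus assignment: 84.72 + 0 = 84.72
84.72 is ≥ 84 and < 88 → B

B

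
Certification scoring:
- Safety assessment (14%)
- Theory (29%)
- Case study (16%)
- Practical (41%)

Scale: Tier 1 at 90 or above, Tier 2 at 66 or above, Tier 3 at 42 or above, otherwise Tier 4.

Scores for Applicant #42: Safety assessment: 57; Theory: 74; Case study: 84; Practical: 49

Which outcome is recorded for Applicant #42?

Weighted total:
  Safety assessment 57 × 0.14 = 7.98
  Theory 74 × 0.29 = 21.46
  Case study 84 × 0.16 = 13.44
  Practical 49 × 0.41 = 20.09
Sum = 62.97
62.97 is ≥ 42 and < 66 → Tier 3

Tier 3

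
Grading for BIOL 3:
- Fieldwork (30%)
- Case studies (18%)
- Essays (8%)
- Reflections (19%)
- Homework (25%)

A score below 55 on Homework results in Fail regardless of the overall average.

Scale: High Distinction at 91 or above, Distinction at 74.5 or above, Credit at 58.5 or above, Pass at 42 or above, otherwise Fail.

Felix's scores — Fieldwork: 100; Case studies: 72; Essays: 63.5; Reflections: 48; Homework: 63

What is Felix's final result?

Homework score 63 ≥ 55: minimum met.
Weighted total:
  Fieldwork 100 × 0.3 = 30
  Case studies 72 × 0.18 = 12.96
  Essays 63.5 × 0.08 = 5.08
  Reflections 48 × 0.19 = 9.12
  Homework 63 × 0.25 = 15.75
Sum = 72.91
72.91 is ≥ 58.5 and < 74.5 → Credit

Credit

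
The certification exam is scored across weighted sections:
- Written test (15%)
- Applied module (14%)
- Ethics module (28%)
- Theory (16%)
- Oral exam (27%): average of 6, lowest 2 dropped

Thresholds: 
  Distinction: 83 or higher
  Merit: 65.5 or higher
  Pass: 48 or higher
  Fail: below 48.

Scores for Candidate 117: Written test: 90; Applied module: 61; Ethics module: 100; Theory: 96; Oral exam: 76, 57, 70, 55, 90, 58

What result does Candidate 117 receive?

Distinction

Oral exam: drop 55, 57 → average of remaining 4 = 294/4 = 73.5
Weighted total:
  Written test 90 × 0.15 = 13.5
  Applied module 61 × 0.14 = 8.54
  Ethics module 100 × 0.28 = 28
  Theory 96 × 0.16 = 15.36
  Oral exam 73.5 × 0.27 = 19.845
Sum = 85.245
85.245 ≥ 83 → Distinction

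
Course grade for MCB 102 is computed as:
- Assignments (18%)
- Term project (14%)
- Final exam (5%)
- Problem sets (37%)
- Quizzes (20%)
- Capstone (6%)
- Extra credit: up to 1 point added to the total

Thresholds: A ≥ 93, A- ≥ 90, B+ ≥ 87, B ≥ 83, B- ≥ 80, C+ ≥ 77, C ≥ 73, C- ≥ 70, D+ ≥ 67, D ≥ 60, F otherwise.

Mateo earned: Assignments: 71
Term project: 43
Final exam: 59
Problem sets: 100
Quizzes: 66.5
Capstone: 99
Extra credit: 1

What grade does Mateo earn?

Weighted total:
  Assignments 71 × 0.18 = 12.78
  Term project 43 × 0.14 = 6.02
  Final exam 59 × 0.05 = 2.95
  Problem sets 100 × 0.37 = 37
  Quizzes 66.5 × 0.2 = 13.3
  Capstone 99 × 0.06 = 5.94
Sum = 77.99
Extra credit: 77.99 + 1 = 78.99
78.99 is ≥ 77 and < 80 → C+

C+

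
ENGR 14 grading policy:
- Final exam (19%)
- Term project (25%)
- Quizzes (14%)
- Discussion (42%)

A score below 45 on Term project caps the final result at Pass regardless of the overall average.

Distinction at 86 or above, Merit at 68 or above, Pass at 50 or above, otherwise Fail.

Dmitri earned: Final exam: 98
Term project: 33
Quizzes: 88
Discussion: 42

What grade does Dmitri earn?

Term project score 33 < 45: minimum not met.
Weighted total:
  Final exam 98 × 0.19 = 18.62
  Term project 33 × 0.25 = 8.25
  Quizzes 88 × 0.14 = 12.32
  Discussion 42 × 0.42 = 17.64
Sum = 56.83
56.83 would be Pass; cap at Pass applies → Pass.

Pass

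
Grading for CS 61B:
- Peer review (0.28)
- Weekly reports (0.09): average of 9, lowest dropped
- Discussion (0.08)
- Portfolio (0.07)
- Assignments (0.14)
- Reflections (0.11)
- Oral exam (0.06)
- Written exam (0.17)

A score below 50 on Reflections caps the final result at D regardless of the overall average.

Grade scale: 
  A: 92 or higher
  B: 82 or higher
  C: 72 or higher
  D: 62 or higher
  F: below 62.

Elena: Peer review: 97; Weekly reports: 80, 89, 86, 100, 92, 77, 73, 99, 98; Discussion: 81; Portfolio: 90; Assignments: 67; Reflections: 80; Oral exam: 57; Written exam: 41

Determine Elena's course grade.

C

Weekly reports: drop 73 → average of remaining 8 = 721/8 = 90.125
Reflections score 80 ≥ 50: minimum met.
Weighted total:
  Peer review 97 × 0.28 = 27.16
  Weekly reports 90.125 × 0.09 = 8.11125
  Discussion 81 × 0.08 = 6.48
  Portfolio 90 × 0.07 = 6.3
  Assignments 67 × 0.14 = 9.38
  Reflections 80 × 0.11 = 8.8
  Oral exam 57 × 0.06 = 3.42
  Written exam 41 × 0.17 = 6.97
Sum = 76.62125
76.62125 is ≥ 72 and < 82 → C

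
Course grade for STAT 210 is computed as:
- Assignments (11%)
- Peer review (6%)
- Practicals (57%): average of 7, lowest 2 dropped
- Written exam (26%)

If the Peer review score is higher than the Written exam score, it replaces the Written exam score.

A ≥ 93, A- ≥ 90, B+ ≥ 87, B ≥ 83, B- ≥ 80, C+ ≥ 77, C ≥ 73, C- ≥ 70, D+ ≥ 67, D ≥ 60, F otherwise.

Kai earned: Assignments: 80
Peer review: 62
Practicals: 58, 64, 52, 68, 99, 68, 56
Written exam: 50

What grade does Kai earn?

D+

Practicals: drop 52, 56 → average of remaining 5 = 357/5 = 71.4
Peer review (62) > Written exam (50), so Written exam counts as 62.
Weighted total:
  Assignments 80 × 0.11 = 8.8
  Peer review 62 × 0.06 = 3.72
  Practicals 71.4 × 0.57 = 40.698
  Written exam 62 × 0.26 = 16.12
Sum = 69.338
69.338 is ≥ 67 and < 70 → D+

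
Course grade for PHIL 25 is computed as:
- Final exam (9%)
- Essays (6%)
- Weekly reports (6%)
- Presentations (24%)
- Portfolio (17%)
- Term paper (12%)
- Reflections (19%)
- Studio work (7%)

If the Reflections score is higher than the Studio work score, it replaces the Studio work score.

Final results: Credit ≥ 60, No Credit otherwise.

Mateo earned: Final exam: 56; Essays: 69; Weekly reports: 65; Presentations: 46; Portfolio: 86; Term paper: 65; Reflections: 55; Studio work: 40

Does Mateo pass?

Reflections (55) > Studio work (40), so Studio work counts as 55.
Weighted total:
  Final exam 56 × 0.09 = 5.04
  Essays 69 × 0.06 = 4.14
  Weekly reports 65 × 0.06 = 3.9
  Presentations 46 × 0.24 = 11.04
  Portfolio 86 × 0.17 = 14.62
  Term paper 65 × 0.12 = 7.8
  Reflections 55 × 0.19 = 10.45
  Studio work 55 × 0.07 = 3.85
Sum = 60.84
60.84 ≥ 60 → Credit

Credit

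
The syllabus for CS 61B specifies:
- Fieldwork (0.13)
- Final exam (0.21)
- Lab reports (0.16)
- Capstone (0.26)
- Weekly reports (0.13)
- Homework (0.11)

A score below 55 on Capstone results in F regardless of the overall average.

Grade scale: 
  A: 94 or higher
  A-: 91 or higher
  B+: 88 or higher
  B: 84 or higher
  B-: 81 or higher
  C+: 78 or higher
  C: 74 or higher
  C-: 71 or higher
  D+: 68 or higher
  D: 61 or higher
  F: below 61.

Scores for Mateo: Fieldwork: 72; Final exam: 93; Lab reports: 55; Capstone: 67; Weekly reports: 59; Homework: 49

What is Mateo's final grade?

D+

Capstone score 67 ≥ 55: minimum met.
Weighted total:
  Fieldwork 72 × 0.13 = 9.36
  Final exam 93 × 0.21 = 19.53
  Lab reports 55 × 0.16 = 8.8
  Capstone 67 × 0.26 = 17.42
  Weekly reports 59 × 0.13 = 7.67
  Homework 49 × 0.11 = 5.39
Sum = 68.17
68.17 is ≥ 68 and < 71 → D+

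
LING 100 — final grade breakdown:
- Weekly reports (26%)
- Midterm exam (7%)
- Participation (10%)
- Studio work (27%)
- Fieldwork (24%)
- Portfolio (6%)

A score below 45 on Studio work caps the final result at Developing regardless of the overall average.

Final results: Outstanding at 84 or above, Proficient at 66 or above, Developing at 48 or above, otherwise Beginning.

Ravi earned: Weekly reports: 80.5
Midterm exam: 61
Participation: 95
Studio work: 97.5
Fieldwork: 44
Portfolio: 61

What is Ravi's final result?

Proficient

Studio work score 97.5 ≥ 45: minimum met.
Weighted total:
  Weekly reports 80.5 × 0.26 = 20.93
  Midterm exam 61 × 0.07 = 4.27
  Participation 95 × 0.1 = 9.5
  Studio work 97.5 × 0.27 = 26.325
  Fieldwork 44 × 0.24 = 10.56
  Portfolio 61 × 0.06 = 3.66
Sum = 75.245
75.245 is ≥ 66 and < 84 → Proficient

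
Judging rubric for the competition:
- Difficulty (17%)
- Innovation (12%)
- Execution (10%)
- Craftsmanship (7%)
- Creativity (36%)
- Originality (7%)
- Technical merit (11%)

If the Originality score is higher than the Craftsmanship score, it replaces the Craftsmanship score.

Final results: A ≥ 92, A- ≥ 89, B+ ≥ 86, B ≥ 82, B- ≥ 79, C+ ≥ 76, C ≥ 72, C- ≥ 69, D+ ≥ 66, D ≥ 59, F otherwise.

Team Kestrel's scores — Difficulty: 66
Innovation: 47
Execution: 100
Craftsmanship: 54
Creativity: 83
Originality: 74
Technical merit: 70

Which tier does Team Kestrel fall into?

Originality (74) > Craftsmanship (54), so Craftsmanship counts as 74.
Weighted total:
  Difficulty 66 × 0.17 = 11.22
  Innovation 47 × 0.12 = 5.64
  Execution 100 × 0.1 = 10
  Craftsmanship 74 × 0.07 = 5.18
  Creativity 83 × 0.36 = 29.88
  Originality 74 × 0.07 = 5.18
  Technical merit 70 × 0.11 = 7.7
Sum = 74.8
74.8 is ≥ 72 and < 76 → C

C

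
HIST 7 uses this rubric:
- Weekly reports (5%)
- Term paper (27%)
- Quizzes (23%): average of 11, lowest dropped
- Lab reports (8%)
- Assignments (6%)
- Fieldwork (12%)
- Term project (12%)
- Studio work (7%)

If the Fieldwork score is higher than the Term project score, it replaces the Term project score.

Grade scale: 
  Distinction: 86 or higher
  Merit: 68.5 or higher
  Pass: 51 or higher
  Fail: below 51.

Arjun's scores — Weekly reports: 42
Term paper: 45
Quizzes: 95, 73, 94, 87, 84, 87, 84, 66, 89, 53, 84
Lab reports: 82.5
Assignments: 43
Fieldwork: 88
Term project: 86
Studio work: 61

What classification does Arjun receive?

Pass

Quizzes: drop 53 → average of remaining 10 = 843/10 = 84.3
Fieldwork (88) > Term project (86), so Term project counts as 88.
Weighted total:
  Weekly reports 42 × 0.05 = 2.1
  Term paper 45 × 0.27 = 12.15
  Quizzes 84.3 × 0.23 = 19.389
  Lab reports 82.5 × 0.08 = 6.6
  Assignments 43 × 0.06 = 2.58
  Fieldwork 88 × 0.12 = 10.56
  Term project 88 × 0.12 = 10.56
  Studio work 61 × 0.07 = 4.27
Sum = 68.209
68.209 is ≥ 51 and < 68.5 → Pass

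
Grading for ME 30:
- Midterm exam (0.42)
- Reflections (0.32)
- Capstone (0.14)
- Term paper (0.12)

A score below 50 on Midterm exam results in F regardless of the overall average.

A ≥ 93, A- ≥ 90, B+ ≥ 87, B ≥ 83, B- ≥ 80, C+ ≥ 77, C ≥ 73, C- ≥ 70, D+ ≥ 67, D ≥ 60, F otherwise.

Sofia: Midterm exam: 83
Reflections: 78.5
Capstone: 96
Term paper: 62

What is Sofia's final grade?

B-

Midterm exam score 83 ≥ 50: minimum met.
Weighted total:
  Midterm exam 83 × 0.42 = 34.86
  Reflections 78.5 × 0.32 = 25.12
  Capstone 96 × 0.14 = 13.44
  Term paper 62 × 0.12 = 7.44
Sum = 80.86
80.86 is ≥ 80 and < 83 → B-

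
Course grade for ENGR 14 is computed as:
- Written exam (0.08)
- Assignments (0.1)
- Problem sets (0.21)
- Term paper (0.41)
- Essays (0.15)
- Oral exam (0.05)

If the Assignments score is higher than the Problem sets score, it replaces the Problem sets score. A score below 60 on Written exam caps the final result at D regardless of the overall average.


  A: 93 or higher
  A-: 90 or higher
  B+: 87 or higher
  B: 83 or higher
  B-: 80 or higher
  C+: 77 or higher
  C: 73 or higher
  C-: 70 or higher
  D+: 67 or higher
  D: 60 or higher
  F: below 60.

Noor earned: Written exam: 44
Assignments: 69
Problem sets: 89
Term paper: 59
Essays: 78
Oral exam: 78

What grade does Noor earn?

D

Assignments (69) ≤ Problem sets (89), so Problem sets stays at 89.
Written exam score 44 < 60: minimum not met.
Weighted total:
  Written exam 44 × 0.08 = 3.52
  Assignments 69 × 0.1 = 6.9
  Problem sets 89 × 0.21 = 18.69
  Term paper 59 × 0.41 = 24.19
  Essays 78 × 0.15 = 11.7
  Oral exam 78 × 0.05 = 3.9
Sum = 68.9
68.9 would be D+; cap at D applies → D.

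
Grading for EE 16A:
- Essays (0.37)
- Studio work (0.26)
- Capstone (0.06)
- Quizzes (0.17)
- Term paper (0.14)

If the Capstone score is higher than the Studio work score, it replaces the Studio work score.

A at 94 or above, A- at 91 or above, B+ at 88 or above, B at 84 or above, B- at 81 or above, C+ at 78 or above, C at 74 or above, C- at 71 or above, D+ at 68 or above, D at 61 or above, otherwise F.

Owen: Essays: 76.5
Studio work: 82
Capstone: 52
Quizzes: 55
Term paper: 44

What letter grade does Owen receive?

Capstone (52) ≤ Studio work (82), so Studio work stays at 82.
Weighted total:
  Essays 76.5 × 0.37 = 28.305
  Studio work 82 × 0.26 = 21.32
  Capstone 52 × 0.06 = 3.12
  Quizzes 55 × 0.17 = 9.35
  Term paper 44 × 0.14 = 6.16
Sum = 68.255
68.255 is ≥ 68 and < 71 → D+

D+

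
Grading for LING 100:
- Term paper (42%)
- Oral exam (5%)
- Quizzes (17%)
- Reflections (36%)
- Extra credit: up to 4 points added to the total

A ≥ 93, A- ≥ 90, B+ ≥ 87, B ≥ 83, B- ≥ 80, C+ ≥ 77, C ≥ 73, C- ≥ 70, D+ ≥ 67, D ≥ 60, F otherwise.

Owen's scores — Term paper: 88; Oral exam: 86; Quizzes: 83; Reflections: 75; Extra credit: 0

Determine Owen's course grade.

B-

Weighted total:
  Term paper 88 × 0.42 = 36.96
  Oral exam 86 × 0.05 = 4.3
  Quizzes 83 × 0.17 = 14.11
  Reflections 75 × 0.36 = 27
Sum = 82.37
Extra credit: 82.37 + 0 = 82.37
82.37 is ≥ 80 and < 83 → B-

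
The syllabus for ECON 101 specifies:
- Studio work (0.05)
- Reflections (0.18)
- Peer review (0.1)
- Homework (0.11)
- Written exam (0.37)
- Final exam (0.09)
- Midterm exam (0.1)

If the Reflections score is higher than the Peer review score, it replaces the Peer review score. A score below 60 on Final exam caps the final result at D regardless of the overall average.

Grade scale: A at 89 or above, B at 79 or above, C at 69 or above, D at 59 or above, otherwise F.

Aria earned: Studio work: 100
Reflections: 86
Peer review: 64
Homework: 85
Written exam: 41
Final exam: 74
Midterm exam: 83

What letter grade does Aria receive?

D

Reflections (86) > Peer review (64), so Peer review counts as 86.
Final exam score 74 ≥ 60: minimum met.
Weighted total:
  Studio work 100 × 0.05 = 5
  Reflections 86 × 0.18 = 15.48
  Peer review 86 × 0.1 = 8.6
  Homework 85 × 0.11 = 9.35
  Written exam 41 × 0.37 = 15.17
  Final exam 74 × 0.09 = 6.66
  Midterm exam 83 × 0.1 = 8.3
Sum = 68.56
68.56 is ≥ 59 and < 69 → D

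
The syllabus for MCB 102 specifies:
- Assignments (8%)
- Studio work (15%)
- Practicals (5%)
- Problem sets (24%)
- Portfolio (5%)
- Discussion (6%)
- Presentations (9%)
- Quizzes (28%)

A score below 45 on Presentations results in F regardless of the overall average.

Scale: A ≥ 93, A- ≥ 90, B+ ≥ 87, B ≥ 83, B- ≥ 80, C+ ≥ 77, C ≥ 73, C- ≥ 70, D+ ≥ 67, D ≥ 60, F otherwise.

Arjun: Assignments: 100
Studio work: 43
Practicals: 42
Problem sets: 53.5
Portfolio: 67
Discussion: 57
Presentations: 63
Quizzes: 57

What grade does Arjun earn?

F

Presentations score 63 ≥ 45: minimum met.
Weighted total:
  Assignments 100 × 0.08 = 8
  Studio work 43 × 0.15 = 6.45
  Practicals 42 × 0.05 = 2.1
  Problem sets 53.5 × 0.24 = 12.84
  Portfolio 67 × 0.05 = 3.35
  Discussion 57 × 0.06 = 3.42
  Presentations 63 × 0.09 = 5.67
  Quizzes 57 × 0.28 = 15.96
Sum = 57.79
57.79 < 60 → F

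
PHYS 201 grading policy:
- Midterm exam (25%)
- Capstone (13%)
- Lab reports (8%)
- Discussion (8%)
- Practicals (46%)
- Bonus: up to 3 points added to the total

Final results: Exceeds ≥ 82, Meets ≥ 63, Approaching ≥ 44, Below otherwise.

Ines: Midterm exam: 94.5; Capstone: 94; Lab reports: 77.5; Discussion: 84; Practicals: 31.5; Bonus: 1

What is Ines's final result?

Meets

Weighted total:
  Midterm exam 94.5 × 0.25 = 23.625
  Capstone 94 × 0.13 = 12.22
  Lab reports 77.5 × 0.08 = 6.2
  Discussion 84 × 0.08 = 6.72
  Practicals 31.5 × 0.46 = 14.49
Sum = 63.255
Bonus: 63.255 + 1 = 64.255
64.255 is ≥ 63 and < 82 → Meets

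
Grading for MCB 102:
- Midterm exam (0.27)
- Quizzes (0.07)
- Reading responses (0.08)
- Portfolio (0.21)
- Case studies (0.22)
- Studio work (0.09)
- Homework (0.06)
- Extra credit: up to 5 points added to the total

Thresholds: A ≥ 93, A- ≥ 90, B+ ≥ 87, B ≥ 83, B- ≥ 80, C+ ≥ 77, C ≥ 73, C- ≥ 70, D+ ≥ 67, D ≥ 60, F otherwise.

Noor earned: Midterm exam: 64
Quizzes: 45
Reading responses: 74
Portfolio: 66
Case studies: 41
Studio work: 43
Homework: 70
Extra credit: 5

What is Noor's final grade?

Weighted total:
  Midterm exam 64 × 0.27 = 17.28
  Quizzes 45 × 0.07 = 3.15
  Reading responses 74 × 0.08 = 5.92
  Portfolio 66 × 0.21 = 13.86
  Case studies 41 × 0.22 = 9.02
  Studio work 43 × 0.09 = 3.87
  Homework 70 × 0.06 = 4.2
Sum = 57.3
Extra credit: 57.3 + 5 = 62.3
62.3 is ≥ 60 and < 67 → D

D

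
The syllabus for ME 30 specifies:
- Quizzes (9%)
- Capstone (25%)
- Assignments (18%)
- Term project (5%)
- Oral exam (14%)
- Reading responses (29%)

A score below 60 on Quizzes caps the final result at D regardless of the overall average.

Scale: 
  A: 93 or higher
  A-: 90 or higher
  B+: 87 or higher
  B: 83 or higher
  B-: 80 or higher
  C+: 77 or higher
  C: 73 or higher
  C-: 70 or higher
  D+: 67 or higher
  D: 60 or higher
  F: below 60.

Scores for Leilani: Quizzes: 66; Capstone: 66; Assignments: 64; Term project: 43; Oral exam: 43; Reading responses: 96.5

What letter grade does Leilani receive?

C-

Quizzes score 66 ≥ 60: minimum met.
Weighted total:
  Quizzes 66 × 0.09 = 5.94
  Capstone 66 × 0.25 = 16.5
  Assignments 64 × 0.18 = 11.52
  Term project 43 × 0.05 = 2.15
  Oral exam 43 × 0.14 = 6.02
  Reading responses 96.5 × 0.29 = 27.985
Sum = 70.115
70.115 is ≥ 70 and < 73 → C-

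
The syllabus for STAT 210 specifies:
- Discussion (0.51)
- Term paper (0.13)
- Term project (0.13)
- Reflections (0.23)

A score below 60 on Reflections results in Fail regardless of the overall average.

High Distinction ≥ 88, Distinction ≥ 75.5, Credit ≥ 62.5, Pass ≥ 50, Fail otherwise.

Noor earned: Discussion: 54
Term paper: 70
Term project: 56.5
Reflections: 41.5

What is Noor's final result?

Fail

Reflections score 41.5 < 60: minimum not met.
Weighted total:
  Discussion 54 × 0.51 = 27.54
  Term paper 70 × 0.13 = 9.1
  Term project 56.5 × 0.13 = 7.345
  Reflections 41.5 × 0.23 = 9.545
Sum = 53.53
Because the Reflections minimum was not met, the result is Fail.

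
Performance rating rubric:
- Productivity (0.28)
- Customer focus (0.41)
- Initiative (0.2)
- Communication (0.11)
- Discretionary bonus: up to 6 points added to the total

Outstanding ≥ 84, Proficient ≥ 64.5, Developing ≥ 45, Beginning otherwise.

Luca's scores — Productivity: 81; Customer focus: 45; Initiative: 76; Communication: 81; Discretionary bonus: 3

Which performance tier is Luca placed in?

Proficient

Weighted total:
  Productivity 81 × 0.28 = 22.68
  Customer focus 45 × 0.41 = 18.45
  Initiative 76 × 0.2 = 15.2
  Communication 81 × 0.11 = 8.91
Sum = 65.24
Discretionary bonus: 65.24 + 3 = 68.24
68.24 is ≥ 64.5 and < 84 → Proficient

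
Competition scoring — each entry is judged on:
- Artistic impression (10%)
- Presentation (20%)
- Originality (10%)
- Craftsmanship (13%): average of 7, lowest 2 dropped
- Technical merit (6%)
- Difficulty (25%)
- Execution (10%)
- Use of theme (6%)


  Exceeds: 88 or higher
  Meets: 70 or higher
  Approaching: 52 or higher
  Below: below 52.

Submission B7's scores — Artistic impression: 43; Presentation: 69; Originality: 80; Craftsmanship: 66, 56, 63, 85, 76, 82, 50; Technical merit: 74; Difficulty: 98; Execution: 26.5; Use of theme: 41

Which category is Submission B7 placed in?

Approaching

Craftsmanship: drop 50, 56 → average of remaining 5 = 372/5 = 74.4
Weighted total:
  Artistic impression 43 × 0.1 = 4.3
  Presentation 69 × 0.2 = 13.8
  Originality 80 × 0.1 = 8
  Craftsmanship 74.4 × 0.13 = 9.672
  Technical merit 74 × 0.06 = 4.44
  Difficulty 98 × 0.25 = 24.5
  Execution 26.5 × 0.1 = 2.65
  Use of theme 41 × 0.06 = 2.46
Sum = 69.822
69.822 is ≥ 52 and < 70 → Approaching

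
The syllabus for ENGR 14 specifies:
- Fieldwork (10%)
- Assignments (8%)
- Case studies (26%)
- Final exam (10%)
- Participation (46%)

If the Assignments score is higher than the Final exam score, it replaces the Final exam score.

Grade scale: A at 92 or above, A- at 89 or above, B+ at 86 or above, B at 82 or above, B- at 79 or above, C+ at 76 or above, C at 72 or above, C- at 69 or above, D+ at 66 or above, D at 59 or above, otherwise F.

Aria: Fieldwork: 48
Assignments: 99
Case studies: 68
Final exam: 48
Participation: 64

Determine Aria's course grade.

C-

Assignments (99) > Final exam (48), so Final exam counts as 99.
Weighted total:
  Fieldwork 48 × 0.1 = 4.8
  Assignments 99 × 0.08 = 7.92
  Case studies 68 × 0.26 = 17.68
  Final exam 99 × 0.1 = 9.9
  Participation 64 × 0.46 = 29.44
Sum = 69.74
69.74 is ≥ 69 and < 72 → C-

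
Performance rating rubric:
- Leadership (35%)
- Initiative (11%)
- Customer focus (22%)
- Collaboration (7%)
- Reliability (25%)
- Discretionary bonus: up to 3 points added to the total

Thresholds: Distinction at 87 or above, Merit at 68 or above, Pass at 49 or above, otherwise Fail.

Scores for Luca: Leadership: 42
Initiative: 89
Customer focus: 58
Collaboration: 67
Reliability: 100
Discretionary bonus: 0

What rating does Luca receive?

Pass

Weighted total:
  Leadership 42 × 0.35 = 14.7
  Initiative 89 × 0.11 = 9.79
  Customer focus 58 × 0.22 = 12.76
  Collaboration 67 × 0.07 = 4.69
  Reliability 100 × 0.25 = 25
Sum = 66.94
Discretionary bonus: 66.94 + 0 = 66.94
66.94 is ≥ 49 and < 68 → Pass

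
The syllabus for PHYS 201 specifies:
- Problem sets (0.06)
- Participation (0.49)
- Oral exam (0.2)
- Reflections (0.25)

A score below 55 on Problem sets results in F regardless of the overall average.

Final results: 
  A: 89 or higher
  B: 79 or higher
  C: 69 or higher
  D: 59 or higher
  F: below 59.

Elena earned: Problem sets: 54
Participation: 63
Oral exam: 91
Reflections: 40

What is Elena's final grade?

F

Problem sets score 54 < 55: minimum not met.
Weighted total:
  Problem sets 54 × 0.06 = 3.24
  Participation 63 × 0.49 = 30.87
  Oral exam 91 × 0.2 = 18.2
  Reflections 40 × 0.25 = 10
Sum = 62.31
Because the Problem sets minimum was not met, the result is F.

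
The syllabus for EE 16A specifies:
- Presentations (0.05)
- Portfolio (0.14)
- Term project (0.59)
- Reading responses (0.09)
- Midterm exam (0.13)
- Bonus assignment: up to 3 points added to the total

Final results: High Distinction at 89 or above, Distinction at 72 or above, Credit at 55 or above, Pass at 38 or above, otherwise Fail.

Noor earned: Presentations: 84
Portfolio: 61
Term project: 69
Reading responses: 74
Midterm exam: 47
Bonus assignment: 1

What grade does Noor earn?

Credit

Weighted total:
  Presentations 84 × 0.05 = 4.2
  Portfolio 61 × 0.14 = 8.54
  Term project 69 × 0.59 = 40.71
  Reading responses 74 × 0.09 = 6.66
  Midterm exam 47 × 0.13 = 6.11
Sum = 66.22
Bonus assignment: 66.22 + 1 = 67.22
67.22 is ≥ 55 and < 72 → Credit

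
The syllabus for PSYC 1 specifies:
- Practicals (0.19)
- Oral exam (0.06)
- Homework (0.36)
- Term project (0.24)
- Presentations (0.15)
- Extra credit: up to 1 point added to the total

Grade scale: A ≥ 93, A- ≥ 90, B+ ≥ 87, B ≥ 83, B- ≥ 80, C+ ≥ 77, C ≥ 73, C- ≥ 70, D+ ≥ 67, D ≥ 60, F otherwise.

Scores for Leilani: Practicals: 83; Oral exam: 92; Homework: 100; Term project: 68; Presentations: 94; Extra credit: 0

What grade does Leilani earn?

B+

Weighted total:
  Practicals 83 × 0.19 = 15.77
  Oral exam 92 × 0.06 = 5.52
  Homework 100 × 0.36 = 36
  Term project 68 × 0.24 = 16.32
  Presentations 94 × 0.15 = 14.1
Sum = 87.71
Extra credit: 87.71 + 0 = 87.71
87.71 is ≥ 87 and < 90 → B+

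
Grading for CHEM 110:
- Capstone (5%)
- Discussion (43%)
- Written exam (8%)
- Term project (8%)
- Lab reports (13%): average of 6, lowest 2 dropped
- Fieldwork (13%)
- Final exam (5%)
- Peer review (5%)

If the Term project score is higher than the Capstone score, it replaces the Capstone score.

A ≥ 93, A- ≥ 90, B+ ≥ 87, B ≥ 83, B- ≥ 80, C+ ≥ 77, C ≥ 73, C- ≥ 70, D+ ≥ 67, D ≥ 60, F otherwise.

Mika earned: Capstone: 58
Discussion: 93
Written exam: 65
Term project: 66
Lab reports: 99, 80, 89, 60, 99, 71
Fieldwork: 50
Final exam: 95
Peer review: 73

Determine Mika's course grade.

Lab reports: drop 60, 71 → average of remaining 4 = 367/4 = 91.75
Term project (66) > Capstone (58), so Capstone counts as 66.
Weighted total:
  Capstone 66 × 0.05 = 3.3
  Discussion 93 × 0.43 = 39.99
  Written exam 65 × 0.08 = 5.2
  Term project 66 × 0.08 = 5.28
  Lab reports 91.75 × 0.13 = 11.9275
  Fieldwork 50 × 0.13 = 6.5
  Final exam 95 × 0.05 = 4.75
  Peer review 73 × 0.05 = 3.65
Sum = 80.5975
80.5975 is ≥ 80 and < 83 → B-

B-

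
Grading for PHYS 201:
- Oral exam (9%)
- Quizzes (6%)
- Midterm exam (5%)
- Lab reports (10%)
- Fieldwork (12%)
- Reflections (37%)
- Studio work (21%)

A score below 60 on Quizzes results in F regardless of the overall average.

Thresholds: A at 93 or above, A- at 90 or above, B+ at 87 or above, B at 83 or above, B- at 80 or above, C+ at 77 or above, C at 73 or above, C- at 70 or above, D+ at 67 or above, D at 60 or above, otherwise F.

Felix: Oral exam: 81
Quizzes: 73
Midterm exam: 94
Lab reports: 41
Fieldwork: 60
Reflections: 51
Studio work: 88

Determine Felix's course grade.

Quizzes score 73 ≥ 60: minimum met.
Weighted total:
  Oral exam 81 × 0.09 = 7.29
  Quizzes 73 × 0.06 = 4.38
  Midterm exam 94 × 0.05 = 4.7
  Lab reports 41 × 0.1 = 4.1
  Fieldwork 60 × 0.12 = 7.2
  Reflections 51 × 0.37 = 18.87
  Studio work 88 × 0.21 = 18.48
Sum = 65.02
65.02 is ≥ 60 and < 67 → D

D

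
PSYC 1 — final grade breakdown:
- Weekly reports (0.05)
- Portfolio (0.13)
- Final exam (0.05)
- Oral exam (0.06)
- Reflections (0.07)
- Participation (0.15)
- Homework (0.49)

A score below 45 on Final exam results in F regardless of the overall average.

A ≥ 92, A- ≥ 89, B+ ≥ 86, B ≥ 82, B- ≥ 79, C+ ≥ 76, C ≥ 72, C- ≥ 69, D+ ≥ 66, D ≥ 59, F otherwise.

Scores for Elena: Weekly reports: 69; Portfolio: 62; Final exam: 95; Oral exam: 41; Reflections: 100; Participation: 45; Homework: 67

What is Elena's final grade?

Final exam score 95 ≥ 45: minimum met.
Weighted total:
  Weekly reports 69 × 0.05 = 3.45
  Portfolio 62 × 0.13 = 8.06
  Final exam 95 × 0.05 = 4.75
  Oral exam 41 × 0.06 = 2.46
  Reflections 100 × 0.07 = 7
  Participation 45 × 0.15 = 6.75
  Homework 67 × 0.49 = 32.83
Sum = 65.3
65.3 is ≥ 59 and < 66 → D

D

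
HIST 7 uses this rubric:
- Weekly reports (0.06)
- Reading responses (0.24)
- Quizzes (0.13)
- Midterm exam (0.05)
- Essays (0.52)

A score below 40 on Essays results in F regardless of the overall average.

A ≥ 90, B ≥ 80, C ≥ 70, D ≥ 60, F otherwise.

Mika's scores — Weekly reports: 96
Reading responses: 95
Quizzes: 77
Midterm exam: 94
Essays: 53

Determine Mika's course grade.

C

Essays score 53 ≥ 40: minimum met.
Weighted total:
  Weekly reports 96 × 0.06 = 5.76
  Reading responses 95 × 0.24 = 22.8
  Quizzes 77 × 0.13 = 10.01
  Midterm exam 94 × 0.05 = 4.7
  Essays 53 × 0.52 = 27.56
Sum = 70.83
70.83 is ≥ 70 and < 80 → C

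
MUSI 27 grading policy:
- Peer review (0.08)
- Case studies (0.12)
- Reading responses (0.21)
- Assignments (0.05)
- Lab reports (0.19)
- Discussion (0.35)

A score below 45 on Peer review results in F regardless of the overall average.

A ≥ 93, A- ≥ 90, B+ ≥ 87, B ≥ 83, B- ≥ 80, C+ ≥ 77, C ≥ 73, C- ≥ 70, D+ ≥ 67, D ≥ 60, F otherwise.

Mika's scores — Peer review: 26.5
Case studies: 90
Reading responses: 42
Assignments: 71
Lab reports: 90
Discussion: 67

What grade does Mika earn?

Peer review score 26.5 < 45: minimum not met.
Weighted total:
  Peer review 26.5 × 0.08 = 2.12
  Case studies 90 × 0.12 = 10.8
  Reading responses 42 × 0.21 = 8.82
  Assignments 71 × 0.05 = 3.55
  Lab reports 90 × 0.19 = 17.1
  Discussion 67 × 0.35 = 23.45
Sum = 65.84
Because the Peer review minimum was not met, the result is F.

F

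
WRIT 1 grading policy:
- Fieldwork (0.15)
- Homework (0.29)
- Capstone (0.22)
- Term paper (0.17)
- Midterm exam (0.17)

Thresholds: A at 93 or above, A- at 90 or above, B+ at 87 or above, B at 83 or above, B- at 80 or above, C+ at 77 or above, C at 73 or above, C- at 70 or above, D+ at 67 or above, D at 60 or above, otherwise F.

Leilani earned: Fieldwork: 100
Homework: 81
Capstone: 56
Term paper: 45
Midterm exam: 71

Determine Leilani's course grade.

C-

Weighted total:
  Fieldwork 100 × 0.15 = 15
  Homework 81 × 0.29 = 23.49
  Capstone 56 × 0.22 = 12.32
  Term paper 45 × 0.17 = 7.65
  Midterm exam 71 × 0.17 = 12.07
Sum = 70.53
70.53 is ≥ 70 and < 73 → C-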